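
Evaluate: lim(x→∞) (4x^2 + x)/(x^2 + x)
This is an ∞/∞ indeterminate form.

Apply L'Hôpital's rule: differentiate numerator and denominator separately.
  f(x) = 4·x^2 + x   ⇒   f'(x) = 8·x + 1
  g(x) = x^2 + x   ⇒   g'(x) = 2·x + 1
  lim(x→∞) f'(x)/g'(x) = lim(x→∞) (8·x + 1)/(2·x + 1)
  = 4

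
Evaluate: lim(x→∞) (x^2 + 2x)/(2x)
This is an ∞/∞ indeterminate form.

Apply L'Hôpital's rule: differentiate numerator and denominator separately.
  f(x) = x^2 + 2·x   ⇒   f'(x) = 2·x + 2
  g(x) = 2·x   ⇒   g'(x) = 2
  lim(x→∞) f'(x)/g'(x) = lim(x→∞) (2·x + 2)/(2)
  = ∞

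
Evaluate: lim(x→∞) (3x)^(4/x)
This is an exponential indeterminate form.

For exponential indeterminate forms, take the natural log:
  Let L = lim(x→∞) (3x)^(4/x)
  Then ln(L) = lim(x→∞) [exponent × ln(base)]
  Evaluate using L'Hôpital or standard limits, then exponentiate.
  L = 1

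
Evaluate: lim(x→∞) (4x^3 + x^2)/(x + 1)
This is an ∞/∞ indeterminate form.

Apply L'Hôpital's rule: differentiate numerator and denominator separately.
  f(x) = 4·x^3 + x^2   ⇒   f'(x) = 12·x^2 + 2·x
  g(x) = x + 1   ⇒   g'(x) = 1
  lim(x→∞) f'(x)/g'(x) = lim(x→∞) (12·x^2 + 2·x)/(1)
  = ∞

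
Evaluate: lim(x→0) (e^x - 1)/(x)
This is a 0/0 indeterminate form.

Apply L'Hôpital's rule: differentiate numerator and denominator separately.
  f(x) = e^(x) - 1   ⇒   f'(x) = e^(x)
  g(x) = x   ⇒   g'(x) = 1
  lim(x→0) f'(x)/g'(x) = lim(x→0) (e^(x))/(1)
  = 1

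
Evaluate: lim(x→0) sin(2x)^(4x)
This is an exponential indeterminate form.

For exponential indeterminate forms, take the natural log:
  Let L = lim(x→0) sin(2x)^(4x)
  Then ln(L) = lim(x→0) [exponent × ln(base)]
  Evaluate using L'Hôpital or standard limits, then exponentiate.
  L = 1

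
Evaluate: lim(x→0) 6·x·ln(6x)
This is a 0·∞ indeterminate form.

Rewrite 0·∞ as a quotient (0/0 or ∞/∞ form), then apply L'Hôpital's rule:
  lim(x→0) 6·x·ln(6x) = 0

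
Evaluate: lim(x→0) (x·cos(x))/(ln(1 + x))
This is a 0/0 indeterminate form.

Apply L'Hôpital's rule: differentiate numerator and denominator separately.
  f(x) = x·cos(x)   ⇒   f'(x) = -x·sin(x) + cos(x)
  g(x) = ln(x + 1)   ⇒   g'(x) = 1/(x + 1)
  lim(x→0) f'(x)/g'(x) = lim(x→0) (-x·sin(x) + cos(x))/(1/(x + 1))
  = 1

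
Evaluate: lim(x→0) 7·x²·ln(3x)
This is a 0·∞ indeterminate form.

Rewrite 0·∞ as a quotient (0/0 or ∞/∞ form), then apply L'Hôpital's rule:
  lim(x→0) 7·x²·ln(3x) = 0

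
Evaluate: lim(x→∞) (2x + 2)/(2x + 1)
This is an ∞/∞ indeterminate form.

Apply L'Hôpital's rule: differentiate numerator and denominator separately.
  f(x) = 2·x + 2   ⇒   f'(x) = 2
  g(x) = 2·x + 1   ⇒   g'(x) = 2
  lim(x→∞) f'(x)/g'(x) = lim(x→∞) (2)/(2)
  = 1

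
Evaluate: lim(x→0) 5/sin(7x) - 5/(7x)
This is an ∞-∞ indeterminate form.

Combine fractions or rationalize to convert ∞-∞ to 0/0 form:
  lim(x→0) 5/sin(7x) - 5/(7x) = 0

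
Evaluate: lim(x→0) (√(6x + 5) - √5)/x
This is a standard limit.

Factor or rationalize the expression:
  lim(x→0) (√(6x + 5) - √5)/x = 3·sqrt(5)/5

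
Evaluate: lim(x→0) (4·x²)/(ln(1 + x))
This is a 0/0 indeterminate form.

Apply L'Hôpital's rule: differentiate numerator and denominator separately.
  f(x) = 4·x^2   ⇒   f'(x) = 8·x
  g(x) = ln(x + 1)   ⇒   g'(x) = 1/(x + 1)
  lim(x→0) f'(x)/g'(x) = lim(x→0) (8·x)/(1/(x + 1))
  = 0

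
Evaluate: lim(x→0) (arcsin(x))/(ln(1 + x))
This is a 0/0 indeterminate form.

Apply L'Hôpital's rule: differentiate numerator and denominator separately.
  f(x) = asin(x)   ⇒   f'(x) = 1/sqrt(1 - x^2)
  g(x) = ln(x + 1)   ⇒   g'(x) = 1/(x + 1)
  lim(x→0) f'(x)/g'(x) = lim(x→0) (1/sqrt(1 - x^2))/(1/(x + 1))
  = 1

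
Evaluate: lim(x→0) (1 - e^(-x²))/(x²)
This is a 0/0 indeterminate form.

Apply L'Hôpital's rule: differentiate numerator and denominator separately.
  f(x) = 1 - e^(-x^2)   ⇒   f'(x) = 2·x·e^(-x^2)
  g(x) = x^2   ⇒   g'(x) = 2·x
  lim(x→0) f'(x)/g'(x) = lim(x→0) (2·x·e^(-x^2))/(2·x)
  = 1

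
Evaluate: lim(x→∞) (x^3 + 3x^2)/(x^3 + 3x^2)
This is an ∞/∞ indeterminate form.

Apply L'Hôpital's rule: differentiate numerator and denominator separately.
  f(x) = x^3 + 3·x^2   ⇒   f'(x) = 3·x^2 + 6·x
  g(x) = x^3 + 3·x^2   ⇒   g'(x) = 3·x^2 + 6·x
  lim(x→∞) f'(x)/g'(x) = lim(x→∞) (3·x^2 + 6·x)/(3·x^2 + 6·x)
  = 1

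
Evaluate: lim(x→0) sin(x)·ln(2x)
This is a 0·∞ indeterminate form.

Rewrite 0·∞ as a quotient (0/0 or ∞/∞ form), then apply L'Hôpital's rule:
  lim(x→0) sin(x)·ln(2x) = 0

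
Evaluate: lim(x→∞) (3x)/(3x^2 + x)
This is an ∞/∞ indeterminate form.

Apply L'Hôpital's rule: differentiate numerator and denominator separately.
  f(x) = 3·x   ⇒   f'(x) = 3
  g(x) = 3·x^2 + x   ⇒   g'(x) = 6·x + 1
  lim(x→∞) f'(x)/g'(x) = lim(x→∞) (3)/(6·x + 1)
  = 0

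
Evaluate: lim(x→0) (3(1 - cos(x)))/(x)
This is a 0/0 indeterminate form.

Apply L'Hôpital's rule: differentiate numerator and denominator separately.
  f(x) = 3 - 3·cos(x)   ⇒   f'(x) = 3·sin(x)
  g(x) = x   ⇒   g'(x) = 1
  lim(x→0) f'(x)/g'(x) = lim(x→0) (3·sin(x))/(1)
  = 0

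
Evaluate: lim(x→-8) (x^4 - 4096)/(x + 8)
This is a standard limit.

Factor or rationalize the expression:
  lim(x→-8) (x^4 - 4096)/(x + 8) = -2048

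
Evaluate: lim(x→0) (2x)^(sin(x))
This is an exponential indeterminate form.

For exponential indeterminate forms, take the natural log:
  Let L = lim(x→0) (2x)^(sin(x))
  Then ln(L) = lim(x→0) [exponent × ln(base)]
  Evaluate using L'Hôpital or standard limits, then exponentiate.
  L = 1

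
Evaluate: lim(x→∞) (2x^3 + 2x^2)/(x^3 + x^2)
This is an ∞/∞ indeterminate form.

Apply L'Hôpital's rule: differentiate numerator and denominator separately.
  f(x) = 2·x^3 + 2·x^2   ⇒   f'(x) = 6·x^2 + 4·x
  g(x) = x^3 + x^2   ⇒   g'(x) = 3·x^2 + 2·x
  lim(x→∞) f'(x)/g'(x) = lim(x→∞) (6·x^2 + 4·x)/(3·x^2 + 2·x)
  = 2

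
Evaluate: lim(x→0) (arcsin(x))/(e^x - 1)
This is a 0/0 indeterminate form.

Apply L'Hôpital's rule: differentiate numerator and denominator separately.
  f(x) = asin(x)   ⇒   f'(x) = 1/sqrt(1 - x^2)
  g(x) = e^(x) - 1   ⇒   g'(x) = e^(x)
  lim(x→0) f'(x)/g'(x) = lim(x→0) (1/sqrt(1 - x^2))/(e^(x))
  = 1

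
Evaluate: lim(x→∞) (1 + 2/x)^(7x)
This is an exponential indeterminate form.

For exponential indeterminate forms, take the natural log:
  Let L = lim(x→∞) (1 + 2/x)^(7x)
  Then ln(L) = lim(x→∞) [exponent × ln(base)]
  Evaluate using L'Hôpital or standard limits, then exponentiate.
  L = e^(14)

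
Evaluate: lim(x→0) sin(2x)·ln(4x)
This is a 0·∞ indeterminate form.

Rewrite 0·∞ as a quotient (0/0 or ∞/∞ form), then apply L'Hôpital's rule:
  lim(x→0) sin(2x)·ln(4x) = 0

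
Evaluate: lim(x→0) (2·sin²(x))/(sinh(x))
This is a 0/0 indeterminate form.

Apply L'Hôpital's rule: differentiate numerator and denominator separately.
  f(x) = 2·sin(x)^2   ⇒   f'(x) = 4·sin(x)·cos(x)
  g(x) = sinh(x)   ⇒   g'(x) = cosh(x)
  lim(x→0) f'(x)/g'(x) = lim(x→0) (4·sin(x)·cos(x))/(cosh(x))
  = 0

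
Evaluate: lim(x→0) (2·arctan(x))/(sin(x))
This is a 0/0 indeterminate form.

Apply L'Hôpital's rule: differentiate numerator and denominator separately.
  f(x) = 2·atan(x)   ⇒   f'(x) = 2/(x^2 + 1)
  g(x) = sin(x)   ⇒   g'(x) = cos(x)
  lim(x→0) f'(x)/g'(x) = lim(x→0) (2/(x^2 + 1))/(cos(x))
  = 2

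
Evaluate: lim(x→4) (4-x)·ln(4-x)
This is a 0·∞ indeterminate form.

Rewrite 0·∞ as a quotient (0/0 or ∞/∞ form), then apply L'Hôpital's rule:
  lim(x→4) (4-x)·ln(4-x) = 0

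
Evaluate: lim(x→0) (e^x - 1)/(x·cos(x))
This is a 0/0 indeterminate form.

Apply L'Hôpital's rule: differentiate numerator and denominator separately.
  f(x) = e^(x) - 1   ⇒   f'(x) = e^(x)
  g(x) = x·cos(x)   ⇒   g'(x) = -x·sin(x) + cos(x)
  lim(x→0) f'(x)/g'(x) = lim(x→0) (e^(x))/(-x·sin(x) + cos(x))
  = 1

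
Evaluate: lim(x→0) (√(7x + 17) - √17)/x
This is a standard limit.

Factor or rationalize the expression:
  lim(x→0) (√(7x + 17) - √17)/x = 7·sqrt(17)/34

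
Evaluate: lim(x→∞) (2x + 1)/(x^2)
This is an ∞/∞ indeterminate form.

Apply L'Hôpital's rule: differentiate numerator and denominator separately.
  f(x) = 2·x + 1   ⇒   f'(x) = 2
  g(x) = x^2   ⇒   g'(x) = 2·x
  lim(x→∞) f'(x)/g'(x) = lim(x→∞) (2)/(2·x)
  = 0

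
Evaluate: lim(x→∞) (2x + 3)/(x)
This is an ∞/∞ indeterminate form.

Apply L'Hôpital's rule: differentiate numerator and denominator separately.
  f(x) = 2·x + 3   ⇒   f'(x) = 2
  g(x) = x   ⇒   g'(x) = 1
  lim(x→∞) f'(x)/g'(x) = lim(x→∞) (2)/(1)
  = 2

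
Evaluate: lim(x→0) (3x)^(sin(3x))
This is an exponential indeterminate form.

For exponential indeterminate forms, take the natural log:
  Let L = lim(x→0) (3x)^(sin(3x))
  Then ln(L) = lim(x→0) [exponent × ln(base)]
  Evaluate using L'Hôpital or standard limits, then exponentiate.
  L = 1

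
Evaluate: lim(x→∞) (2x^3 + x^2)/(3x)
This is an ∞/∞ indeterminate form.

Apply L'Hôpital's rule: differentiate numerator and denominator separately.
  f(x) = 2·x^3 + x^2   ⇒   f'(x) = 6·x^2 + 2·x
  g(x) = 3·x   ⇒   g'(x) = 3
  lim(x→∞) f'(x)/g'(x) = lim(x→∞) (6·x^2 + 2·x)/(3)
  = ∞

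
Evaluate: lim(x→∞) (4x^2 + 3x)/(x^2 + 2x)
This is an ∞/∞ indeterminate form.

Apply L'Hôpital's rule: differentiate numerator and denominator separately.
  f(x) = 4·x^2 + 3·x   ⇒   f'(x) = 8·x + 3
  g(x) = x^2 + 2·x   ⇒   g'(x) = 2·x + 2
  lim(x→∞) f'(x)/g'(x) = lim(x→∞) (8·x + 3)/(2·x + 2)
  = 4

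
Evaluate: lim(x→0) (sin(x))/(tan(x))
This is a 0/0 indeterminate form.

Apply L'Hôpital's rule: differentiate numerator and denominator separately.
  f(x) = sin(x)   ⇒   f'(x) = cos(x)
  g(x) = tan(x)   ⇒   g'(x) = tan(x)^2 + 1
  lim(x→0) f'(x)/g'(x) = lim(x→0) (cos(x))/(tan(x)^2 + 1)
  = 1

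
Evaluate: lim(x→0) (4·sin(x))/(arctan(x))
This is a 0/0 indeterminate form.

Apply L'Hôpital's rule: differentiate numerator and denominator separately.
  f(x) = 4·sin(x)   ⇒   f'(x) = 4·cos(x)
  g(x) = atan(x)   ⇒   g'(x) = 1/(x^2 + 1)
  lim(x→0) f'(x)/g'(x) = lim(x→0) (4·cos(x))/(1/(x^2 + 1))
  = 4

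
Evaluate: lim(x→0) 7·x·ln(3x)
This is a 0·∞ indeterminate form.

Rewrite 0·∞ as a quotient (0/0 or ∞/∞ form), then apply L'Hôpital's rule:
  lim(x→0) 7·x·ln(3x) = 0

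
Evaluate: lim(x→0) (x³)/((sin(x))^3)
This is a 0/0 indeterminate form.

Apply L'Hôpital's rule: differentiate numerator and denominator separately.
  f(x) = x^3   ⇒   f'(x) = 3·x^2
  g(x) = sin(x)^3   ⇒   g'(x) = 3·sin(x)^2·cos(x)
  lim(x→0) f'(x)/g'(x) = lim(x→0) (3·x^2)/(3·sin(x)^2·cos(x))
  = 1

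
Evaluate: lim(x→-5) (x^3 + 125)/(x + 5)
This is a standard limit.

Factor or rationalize the expression:
  lim(x→-5) (x^3 + 125)/(x + 5) = 75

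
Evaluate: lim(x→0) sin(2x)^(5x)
This is an exponential indeterminate form.

For exponential indeterminate forms, take the natural log:
  Let L = lim(x→0) sin(2x)^(5x)
  Then ln(L) = lim(x→0) [exponent × ln(base)]
  Evaluate using L'Hôpital or standard limits, then exponentiate.
  L = 1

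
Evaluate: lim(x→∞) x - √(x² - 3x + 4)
This is an ∞-∞ indeterminate form.

Combine fractions or rationalize to convert ∞-∞ to 0/0 form:
  lim(x→∞) x - √(x² - 3x + 4) = 3/2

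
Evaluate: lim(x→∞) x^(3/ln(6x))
This is an exponential indeterminate form.

For exponential indeterminate forms, take the natural log:
  Let L = lim(x→∞) x^(3/ln(6x))
  Then ln(L) = lim(x→∞) [exponent × ln(base)]
  Evaluate using L'Hôpital or standard limits, then exponentiate.
  L = e^(3)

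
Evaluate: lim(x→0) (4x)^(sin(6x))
This is an exponential indeterminate form.

For exponential indeterminate forms, take the natural log:
  Let L = lim(x→0) (4x)^(sin(6x))
  Then ln(L) = lim(x→0) [exponent × ln(base)]
  Evaluate using L'Hôpital or standard limits, then exponentiate.
  L = 1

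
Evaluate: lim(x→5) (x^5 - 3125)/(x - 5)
This is a standard limit.

Factor or rationalize the expression:
  lim(x→5) (x^5 - 3125)/(x - 5) = 3125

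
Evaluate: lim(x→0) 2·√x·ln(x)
This is a 0·∞ indeterminate form.

Rewrite 0·∞ as a quotient (0/0 or ∞/∞ form), then apply L'Hôpital's rule:
  lim(x→0) 2·√x·ln(x) = 0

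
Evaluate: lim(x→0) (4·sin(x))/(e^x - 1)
This is a 0/0 indeterminate form.

Apply L'Hôpital's rule: differentiate numerator and denominator separately.
  f(x) = 4·sin(x)   ⇒   f'(x) = 4·cos(x)
  g(x) = e^(x) - 1   ⇒   g'(x) = e^(x)
  lim(x→0) f'(x)/g'(x) = lim(x→0) (4·cos(x))/(e^(x))
  = 4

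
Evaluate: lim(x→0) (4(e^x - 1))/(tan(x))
This is a 0/0 indeterminate form.

Apply L'Hôpital's rule: differentiate numerator and denominator separately.
  f(x) = 4·e^(x) - 4   ⇒   f'(x) = 4·e^(x)
  g(x) = tan(x)   ⇒   g'(x) = tan(x)^2 + 1
  lim(x→0) f'(x)/g'(x) = lim(x→0) (4·e^(x))/(tan(x)^2 + 1)
  = 4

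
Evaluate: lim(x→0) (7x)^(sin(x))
This is an exponential indeterminate form.

For exponential indeterminate forms, take the natural log:
  Let L = lim(x→0) (7x)^(sin(x))
  Then ln(L) = lim(x→0) [exponent × ln(base)]
  Evaluate using L'Hôpital or standard limits, then exponentiate.
  L = 1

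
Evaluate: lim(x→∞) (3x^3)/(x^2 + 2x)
This is an ∞/∞ indeterminate form.

Apply L'Hôpital's rule: differentiate numerator and denominator separately.
  f(x) = 3·x^3   ⇒   f'(x) = 9·x^2
  g(x) = x^2 + 2·x   ⇒   g'(x) = 2·x + 2
  lim(x→∞) f'(x)/g'(x) = lim(x→∞) (9·x^2)/(2·x + 2)
  = ∞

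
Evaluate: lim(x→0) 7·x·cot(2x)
This is a 0·∞ indeterminate form.

Rewrite 0·∞ as a quotient (0/0 or ∞/∞ form), then apply L'Hôpital's rule:
  lim(x→0) 7·x·cot(2x) = 7/2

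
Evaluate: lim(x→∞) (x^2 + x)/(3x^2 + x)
This is an ∞/∞ indeterminate form.

Apply L'Hôpital's rule: differentiate numerator and denominator separately.
  f(x) = x^2 + x   ⇒   f'(x) = 2·x + 1
  g(x) = 3·x^2 + x   ⇒   g'(x) = 6·x + 1
  lim(x→∞) f'(x)/g'(x) = lim(x→∞) (2·x + 1)/(6·x + 1)
  = 1/3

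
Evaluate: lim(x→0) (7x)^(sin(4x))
This is an exponential indeterminate form.

For exponential indeterminate forms, take the natural log:
  Let L = lim(x→0) (7x)^(sin(4x))
  Then ln(L) = lim(x→0) [exponent × ln(base)]
  Evaluate using L'Hôpital or standard limits, then exponentiate.
  L = 1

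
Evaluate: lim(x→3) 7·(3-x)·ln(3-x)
This is a 0·∞ indeterminate form.

Rewrite 0·∞ as a quotient (0/0 or ∞/∞ form), then apply L'Hôpital's rule:
  lim(x→3) 7·(3-x)·ln(3-x) = 0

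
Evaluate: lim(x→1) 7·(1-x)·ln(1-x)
This is a 0·∞ indeterminate form.

Rewrite 0·∞ as a quotient (0/0 or ∞/∞ form), then apply L'Hôpital's rule:
  lim(x→1) 7·(1-x)·ln(1-x) = 0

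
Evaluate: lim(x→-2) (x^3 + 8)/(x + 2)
This is a standard limit.

Factor or rationalize the expression:
  lim(x→-2) (x^3 + 8)/(x + 2) = 12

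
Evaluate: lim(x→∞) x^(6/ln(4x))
This is an exponential indeterminate form.

For exponential indeterminate forms, take the natural log:
  Let L = lim(x→∞) x^(6/ln(4x))
  Then ln(L) = lim(x→∞) [exponent × ln(base)]
  Evaluate using L'Hôpital or standard limits, then exponentiate.
  L = e^(6)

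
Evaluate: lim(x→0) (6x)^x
This is an exponential indeterminate form.

For exponential indeterminate forms, take the natural log:
  Let L = lim(x→0) (6x)^x
  Then ln(L) = lim(x→0) [exponent × ln(base)]
  Evaluate using L'Hôpital or standard limits, then exponentiate.
  L = 1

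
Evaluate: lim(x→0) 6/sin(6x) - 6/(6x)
This is an ∞-∞ indeterminate form.

Combine fractions or rationalize to convert ∞-∞ to 0/0 form:
  lim(x→0) 6/sin(6x) - 6/(6x) = 0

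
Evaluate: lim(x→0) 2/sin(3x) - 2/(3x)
This is an ∞-∞ indeterminate form.

Combine fractions or rationalize to convert ∞-∞ to 0/0 form:
  lim(x→0) 2/sin(3x) - 2/(3x) = 0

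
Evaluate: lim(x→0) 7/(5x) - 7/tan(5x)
This is an ∞-∞ indeterminate form.

Combine fractions or rationalize to convert ∞-∞ to 0/0 form:
  lim(x→0) 7/(5x) - 7/tan(5x) = 0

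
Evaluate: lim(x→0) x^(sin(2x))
This is an exponential indeterminate form.

For exponential indeterminate forms, take the natural log:
  Let L = lim(x→0) x^(sin(2x))
  Then ln(L) = lim(x→0) [exponent × ln(base)]
  Evaluate using L'Hôpital or standard limits, then exponentiate.
  L = 1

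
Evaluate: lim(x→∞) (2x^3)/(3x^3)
This is an ∞/∞ indeterminate form.

Apply L'Hôpital's rule: differentiate numerator and denominator separately.
  f(x) = 2·x^3   ⇒   f'(x) = 6·x^2
  g(x) = 3·x^3   ⇒   g'(x) = 9·x^2
  lim(x→∞) f'(x)/g'(x) = lim(x→∞) (6·x^2)/(9·x^2)
  = 2/3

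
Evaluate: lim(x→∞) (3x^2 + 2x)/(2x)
This is an ∞/∞ indeterminate form.

Apply L'Hôpital's rule: differentiate numerator and denominator separately.
  f(x) = 3·x^2 + 2·x   ⇒   f'(x) = 6·x + 2
  g(x) = 2·x   ⇒   g'(x) = 2
  lim(x→∞) f'(x)/g'(x) = lim(x→∞) (6·x + 2)/(2)
  = ∞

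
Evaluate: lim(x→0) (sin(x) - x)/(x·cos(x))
This is a 0/0 indeterminate form.

Apply L'Hôpital's rule: differentiate numerator and denominator separately.
  f(x) = -x + sin(x)   ⇒   f'(x) = cos(x) - 1
  g(x) = x·cos(x)   ⇒   g'(x) = -x·sin(x) + cos(x)
  lim(x→0) f'(x)/g'(x) = lim(x→0) (cos(x) - 1)/(-x·sin(x) + cos(x))
  = 0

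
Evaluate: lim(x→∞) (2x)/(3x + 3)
This is an ∞/∞ indeterminate form.

Apply L'Hôpital's rule: differentiate numerator and denominator separately.
  f(x) = 2·x   ⇒   f'(x) = 2
  g(x) = 3·x + 3   ⇒   g'(x) = 3
  lim(x→∞) f'(x)/g'(x) = lim(x→∞) (2)/(3)
  = 2/3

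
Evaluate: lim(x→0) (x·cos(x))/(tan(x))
This is a 0/0 indeterminate form.

Apply L'Hôpital's rule: differentiate numerator and denominator separately.
  f(x) = x·cos(x)   ⇒   f'(x) = -x·sin(x) + cos(x)
  g(x) = tan(x)   ⇒   g'(x) = tan(x)^2 + 1
  lim(x→0) f'(x)/g'(x) = lim(x→0) (-x·sin(x) + cos(x))/(tan(x)^2 + 1)
  = 1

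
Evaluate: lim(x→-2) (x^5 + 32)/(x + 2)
This is a standard limit.

Factor or rationalize the expression:
  lim(x→-2) (x^5 + 32)/(x + 2) = 80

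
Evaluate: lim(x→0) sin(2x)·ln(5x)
This is a 0·∞ indeterminate form.

Rewrite 0·∞ as a quotient (0/0 or ∞/∞ form), then apply L'Hôpital's rule:
  lim(x→0) sin(2x)·ln(5x) = 0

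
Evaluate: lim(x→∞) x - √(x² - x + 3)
This is an ∞-∞ indeterminate form.

Combine fractions or rationalize to convert ∞-∞ to 0/0 form:
  lim(x→∞) x - √(x² - x + 3) = 1/2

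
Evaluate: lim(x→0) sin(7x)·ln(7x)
This is a 0·∞ indeterminate form.

Rewrite 0·∞ as a quotient (0/0 or ∞/∞ form), then apply L'Hôpital's rule:
  lim(x→0) sin(7x)·ln(7x) = 0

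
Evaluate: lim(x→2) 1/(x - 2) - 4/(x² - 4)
This is an ∞-∞ indeterminate form.

Combine fractions or rationalize to convert ∞-∞ to 0/0 form:
  lim(x→2) 1/(x - 2) - 4/(x² - 4) = 1/4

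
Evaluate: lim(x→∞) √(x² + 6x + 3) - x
This is an ∞-∞ indeterminate form.

Combine fractions or rationalize to convert ∞-∞ to 0/0 form:
  lim(x→∞) √(x² + 6x + 3) - x = 3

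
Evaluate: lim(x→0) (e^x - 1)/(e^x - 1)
This is a 0/0 indeterminate form.

Apply L'Hôpital's rule: differentiate numerator and denominator separately.
  f(x) = e^(x) - 1   ⇒   f'(x) = e^(x)
  g(x) = e^(x) - 1   ⇒   g'(x) = e^(x)
  lim(x→0) f'(x)/g'(x) = lim(x→0) (e^(x))/(e^(x))
  = 1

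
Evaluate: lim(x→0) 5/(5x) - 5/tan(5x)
This is an ∞-∞ indeterminate form.

Combine fractions or rationalize to convert ∞-∞ to 0/0 form:
  lim(x→0) 5/(5x) - 5/tan(5x) = 0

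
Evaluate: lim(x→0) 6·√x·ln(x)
This is a 0·∞ indeterminate form.

Rewrite 0·∞ as a quotient (0/0 or ∞/∞ form), then apply L'Hôpital's rule:
  lim(x→0) 6·√x·ln(x) = 0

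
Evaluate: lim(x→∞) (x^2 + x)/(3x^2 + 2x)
This is an ∞/∞ indeterminate form.

Apply L'Hôpital's rule: differentiate numerator and denominator separately.
  f(x) = x^2 + x   ⇒   f'(x) = 2·x + 1
  g(x) = 3·x^2 + 2·x   ⇒   g'(x) = 6·x + 2
  lim(x→∞) f'(x)/g'(x) = lim(x→∞) (2·x + 1)/(6·x + 2)
  = 1/3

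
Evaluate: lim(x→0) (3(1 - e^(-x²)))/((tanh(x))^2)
This is a 0/0 indeterminate form.

Apply L'Hôpital's rule: differentiate numerator and denominator separately.
  f(x) = 3 - 3·e^(-x^2)   ⇒   f'(x) = 6·x·e^(-x^2)
  g(x) = tanh(x)^2   ⇒   g'(x) = (2 - 2·tanh(x)^2)·tanh(x)
  lim(x→0) f'(x)/g'(x) = lim(x→0) (6·x·e^(-x^2))/((2 - 2·tanh(x)^2)·tanh(x))
  = 3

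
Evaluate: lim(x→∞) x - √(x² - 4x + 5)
This is an ∞-∞ indeterminate form.

Combine fractions or rationalize to convert ∞-∞ to 0/0 form:
  lim(x→∞) x - √(x² - 4x + 5) = 2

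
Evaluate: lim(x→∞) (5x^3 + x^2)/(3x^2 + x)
This is an ∞/∞ indeterminate form.

Apply L'Hôpital's rule: differentiate numerator and denominator separately.
  f(x) = 5·x^3 + x^2   ⇒   f'(x) = 15·x^2 + 2·x
  g(x) = 3·x^2 + x   ⇒   g'(x) = 6·x + 1
  lim(x→∞) f'(x)/g'(x) = lim(x→∞) (15·x^2 + 2·x)/(6·x + 1)
  = ∞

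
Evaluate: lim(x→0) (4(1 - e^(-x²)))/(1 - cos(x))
This is a 0/0 indeterminate form.

Apply L'Hôpital's rule: differentiate numerator and denominator separately.
  f(x) = 4 - 4·e^(-x^2)   ⇒   f'(x) = 8·x·e^(-x^2)
  g(x) = 1 - cos(x)   ⇒   g'(x) = sin(x)
  lim(x→0) f'(x)/g'(x) = lim(x→0) (8·x·e^(-x^2))/(sin(x))
  = 8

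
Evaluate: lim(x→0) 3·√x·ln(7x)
This is a 0·∞ indeterminate form.

Rewrite 0·∞ as a quotient (0/0 or ∞/∞ form), then apply L'Hôpital's rule:
  lim(x→0) 3·√x·ln(7x) = 0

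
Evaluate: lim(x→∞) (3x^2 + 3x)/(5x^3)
This is an ∞/∞ indeterminate form.

Apply L'Hôpital's rule: differentiate numerator and denominator separately.
  f(x) = 3·x^2 + 3·x   ⇒   f'(x) = 6·x + 3
  g(x) = 5·x^3   ⇒   g'(x) = 15·x^2
  lim(x→∞) f'(x)/g'(x) = lim(x→∞) (6·x + 3)/(15·x^2)
  = 0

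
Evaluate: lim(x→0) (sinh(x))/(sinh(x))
This is a 0/0 indeterminate form.

Apply L'Hôpital's rule: differentiate numerator and denominator separately.
  f(x) = sinh(x)   ⇒   f'(x) = cosh(x)
  g(x) = sinh(x)   ⇒   g'(x) = cosh(x)
  lim(x→0) f'(x)/g'(x) = lim(x→0) (cosh(x))/(cosh(x))
  = 1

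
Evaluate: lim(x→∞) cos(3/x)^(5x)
This is an exponential indeterminate form.

For exponential indeterminate forms, take the natural log:
  Let L = lim(x→∞) cos(3/x)^(5x)
  Then ln(L) = lim(x→∞) [exponent × ln(base)]
  Evaluate using L'Hôpital or standard limits, then exponentiate.
  L = 1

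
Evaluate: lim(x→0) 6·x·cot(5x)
This is a 0·∞ indeterminate form.

Rewrite 0·∞ as a quotient (0/0 or ∞/∞ form), then apply L'Hôpital's rule:
  lim(x→0) 6·x·cot(5x) = 6/5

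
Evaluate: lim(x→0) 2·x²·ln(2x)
This is a 0·∞ indeterminate form.

Rewrite 0·∞ as a quotient (0/0 or ∞/∞ form), then apply L'Hôpital's rule:
  lim(x→0) 2·x²·ln(2x) = 0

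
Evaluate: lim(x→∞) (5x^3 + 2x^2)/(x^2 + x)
This is an ∞/∞ indeterminate form.

Apply L'Hôpital's rule: differentiate numerator and denominator separately.
  f(x) = 5·x^3 + 2·x^2   ⇒   f'(x) = 15·x^2 + 4·x
  g(x) = x^2 + x   ⇒   g'(x) = 2·x + 1
  lim(x→∞) f'(x)/g'(x) = lim(x→∞) (15·x^2 + 4·x)/(2·x + 1)
  = ∞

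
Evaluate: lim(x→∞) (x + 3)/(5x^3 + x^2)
This is an ∞/∞ indeterminate form.

Apply L'Hôpital's rule: differentiate numerator and denominator separately.
  f(x) = x + 3   ⇒   f'(x) = 1
  g(x) = 5·x^3 + x^2   ⇒   g'(x) = 15·x^2 + 2·x
  lim(x→∞) f'(x)/g'(x) = lim(x→∞) (1)/(15·x^2 + 2·x)
  = 0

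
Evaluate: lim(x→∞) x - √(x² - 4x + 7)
This is an ∞-∞ indeterminate form.

Combine fractions or rationalize to convert ∞-∞ to 0/0 form:
  lim(x→∞) x - √(x² - 4x + 7) = 2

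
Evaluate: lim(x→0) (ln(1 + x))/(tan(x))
This is a 0/0 indeterminate form.

Apply L'Hôpital's rule: differentiate numerator and denominator separately.
  f(x) = ln(x + 1)   ⇒   f'(x) = 1/(x + 1)
  g(x) = tan(x)   ⇒   g'(x) = tan(x)^2 + 1
  lim(x→0) f'(x)/g'(x) = lim(x→0) (1/(x + 1))/(tan(x)^2 + 1)
  = 1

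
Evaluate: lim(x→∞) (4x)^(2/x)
This is an exponential indeterminate form.

For exponential indeterminate forms, take the natural log:
  Let L = lim(x→∞) (4x)^(2/x)
  Then ln(L) = lim(x→∞) [exponent × ln(base)]
  Evaluate using L'Hôpital or standard limits, then exponentiate.
  L = 1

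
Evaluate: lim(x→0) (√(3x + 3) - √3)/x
This is a standard limit.

Factor or rationalize the expression:
  lim(x→0) (√(3x + 3) - √3)/x = sqrt(3)/2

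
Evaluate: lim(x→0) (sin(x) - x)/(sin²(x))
This is a 0/0 indeterminate form.

Apply L'Hôpital's rule: differentiate numerator and denominator separately.
  f(x) = -x + sin(x)   ⇒   f'(x) = cos(x) - 1
  g(x) = sin(x)^2   ⇒   g'(x) = 2·sin(x)·cos(x)
  lim(x→0) f'(x)/g'(x) = lim(x→0) (cos(x) - 1)/(2·sin(x)·cos(x))
  = 0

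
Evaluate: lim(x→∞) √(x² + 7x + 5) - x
This is an ∞-∞ indeterminate form.

Combine fractions or rationalize to convert ∞-∞ to 0/0 form:
  lim(x→∞) √(x² + 7x + 5) - x = 7/2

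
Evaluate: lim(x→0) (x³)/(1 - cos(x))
This is a 0/0 indeterminate form.

Apply L'Hôpital's rule: differentiate numerator and denominator separately.
  f(x) = x^3   ⇒   f'(x) = 3·x^2
  g(x) = 1 - cos(x)   ⇒   g'(x) = sin(x)
  lim(x→0) f'(x)/g'(x) = lim(x→0) (3·x^2)/(sin(x))
  = 0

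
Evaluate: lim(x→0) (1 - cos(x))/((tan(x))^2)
This is a 0/0 indeterminate form.

Apply L'Hôpital's rule: differentiate numerator and denominator separately.
  f(x) = 1 - cos(x)   ⇒   f'(x) = sin(x)
  g(x) = tan(x)^2   ⇒   g'(x) = (2·tan(x)^2 + 2)·tan(x)
  lim(x→0) f'(x)/g'(x) = lim(x→0) (sin(x))/((2·tan(x)^2 + 2)·tan(x))
  = 1/2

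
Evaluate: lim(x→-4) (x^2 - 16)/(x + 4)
This is a standard limit.

Factor or rationalize the expression:
  lim(x→-4) (x^2 - 16)/(x + 4) = -8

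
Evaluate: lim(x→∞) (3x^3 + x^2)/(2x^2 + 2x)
This is an ∞/∞ indeterminate form.

Apply L'Hôpital's rule: differentiate numerator and denominator separately.
  f(x) = 3·x^3 + x^2   ⇒   f'(x) = 9·x^2 + 2·x
  g(x) = 2·x^2 + 2·x   ⇒   g'(x) = 4·x + 2
  lim(x→∞) f'(x)/g'(x) = lim(x→∞) (9·x^2 + 2·x)/(4·x + 2)
  = ∞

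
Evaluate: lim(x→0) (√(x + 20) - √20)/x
This is a standard limit.

Factor or rationalize the expression:
  lim(x→0) (√(x + 20) - √20)/x = sqrt(5)/20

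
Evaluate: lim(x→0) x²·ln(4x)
This is a 0·∞ indeterminate form.

Rewrite 0·∞ as a quotient (0/0 or ∞/∞ form), then apply L'Hôpital's rule:
  lim(x→0) x²·ln(4x) = 0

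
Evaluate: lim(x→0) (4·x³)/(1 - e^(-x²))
This is a 0/0 indeterminate form.

Apply L'Hôpital's rule: differentiate numerator and denominator separately.
  f(x) = 4·x^3   ⇒   f'(x) = 12·x^2
  g(x) = 1 - e^(-x^2)   ⇒   g'(x) = 2·x·e^(-x^2)
  lim(x→0) f'(x)/g'(x) = lim(x→0) (12·x^2)/(2·x·e^(-x^2))
  = 0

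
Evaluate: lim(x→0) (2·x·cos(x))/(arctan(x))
This is a 0/0 indeterminate form.

Apply L'Hôpital's rule: differentiate numerator and denominator separately.
  f(x) = 2·x·cos(x)   ⇒   f'(x) = -2·x·sin(x) + 2·cos(x)
  g(x) = atan(x)   ⇒   g'(x) = 1/(x^2 + 1)
  lim(x→0) f'(x)/g'(x) = lim(x→0) (-2·x·sin(x) + 2·cos(x))/(1/(x^2 + 1))
  = 2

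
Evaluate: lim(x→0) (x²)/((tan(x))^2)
This is a 0/0 indeterminate form.

Apply L'Hôpital's rule: differentiate numerator and denominator separately.
  f(x) = x^2   ⇒   f'(x) = 2·x
  g(x) = tan(x)^2   ⇒   g'(x) = (2·tan(x)^2 + 2)·tan(x)
  lim(x→0) f'(x)/g'(x) = lim(x→0) (2·x)/((2·tan(x)^2 + 2)·tan(x))
  = 1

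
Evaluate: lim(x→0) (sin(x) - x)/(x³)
This is a 0/0 indeterminate form.

Apply L'Hôpital's rule: differentiate numerator and denominator separately.
  f(x) = -x + sin(x)   ⇒   f'(x) = cos(x) - 1
  g(x) = x^3   ⇒   g'(x) = 3·x^2
  lim(x→0) f'(x)/g'(x) = lim(x→0) (cos(x) - 1)/(3·x^2)
  = -1/6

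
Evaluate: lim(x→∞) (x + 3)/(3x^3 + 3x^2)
This is an ∞/∞ indeterminate form.

Apply L'Hôpital's rule: differentiate numerator and denominator separately.
  f(x) = x + 3   ⇒   f'(x) = 1
  g(x) = 3·x^3 + 3·x^2   ⇒   g'(x) = 9·x^2 + 6·x
  lim(x→∞) f'(x)/g'(x) = lim(x→∞) (1)/(9·x^2 + 6·x)
  = 0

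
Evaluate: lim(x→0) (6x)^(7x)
This is an exponential indeterminate form.

For exponential indeterminate forms, take the natural log:
  Let L = lim(x→0) (6x)^(7x)
  Then ln(L) = lim(x→0) [exponent × ln(base)]
  Evaluate using L'Hôpital or standard limits, then exponentiate.
  L = 1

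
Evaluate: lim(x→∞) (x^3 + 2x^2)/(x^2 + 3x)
This is an ∞/∞ indeterminate form.

Apply L'Hôpital's rule: differentiate numerator and denominator separately.
  f(x) = x^3 + 2·x^2   ⇒   f'(x) = 3·x^2 + 4·x
  g(x) = x^2 + 3·x   ⇒   g'(x) = 2·x + 3
  lim(x→∞) f'(x)/g'(x) = lim(x→∞) (3·x^2 + 4·x)/(2·x + 3)
  = ∞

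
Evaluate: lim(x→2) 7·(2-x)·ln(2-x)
This is a 0·∞ indeterminate form.

Rewrite 0·∞ as a quotient (0/0 or ∞/∞ form), then apply L'Hôpital's rule:
  lim(x→2) 7·(2-x)·ln(2-x) = 0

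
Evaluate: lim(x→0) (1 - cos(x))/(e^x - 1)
This is a 0/0 indeterminate form.

Apply L'Hôpital's rule: differentiate numerator and denominator separately.
  f(x) = 1 - cos(x)   ⇒   f'(x) = sin(x)
  g(x) = e^(x) - 1   ⇒   g'(x) = e^(x)
  lim(x→0) f'(x)/g'(x) = lim(x→0) (sin(x))/(e^(x))
  = 0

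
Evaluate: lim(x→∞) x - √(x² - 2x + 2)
This is an ∞-∞ indeterminate form.

Combine fractions or rationalize to convert ∞-∞ to 0/0 form:
  lim(x→∞) x - √(x² - 2x + 2) = 1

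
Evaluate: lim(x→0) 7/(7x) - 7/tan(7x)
This is an ∞-∞ indeterminate form.

Combine fractions or rationalize to convert ∞-∞ to 0/0 form:
  lim(x→0) 7/(7x) - 7/tan(7x) = 0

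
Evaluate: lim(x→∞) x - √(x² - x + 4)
This is an ∞-∞ indeterminate form.

Combine fractions or rationalize to convert ∞-∞ to 0/0 form:
  lim(x→∞) x - √(x² - x + 4) = 1/2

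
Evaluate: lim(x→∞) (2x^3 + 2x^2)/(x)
This is an ∞/∞ indeterminate form.

Apply L'Hôpital's rule: differentiate numerator and denominator separately.
  f(x) = 2·x^3 + 2·x^2   ⇒   f'(x) = 6·x^2 + 4·x
  g(x) = x   ⇒   g'(x) = 1
  lim(x→∞) f'(x)/g'(x) = lim(x→∞) (6·x^2 + 4·x)/(1)
  = ∞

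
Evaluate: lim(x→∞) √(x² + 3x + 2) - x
This is an ∞-∞ indeterminate form.

Combine fractions or rationalize to convert ∞-∞ to 0/0 form:
  lim(x→∞) √(x² + 3x + 2) - x = 3/2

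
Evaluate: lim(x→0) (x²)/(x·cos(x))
This is a 0/0 indeterminate form.

Apply L'Hôpital's rule: differentiate numerator and denominator separately.
  f(x) = x^2   ⇒   f'(x) = 2·x
  g(x) = x·cos(x)   ⇒   g'(x) = -x·sin(x) + cos(x)
  lim(x→0) f'(x)/g'(x) = lim(x→0) (2·x)/(-x·sin(x) + cos(x))
  = 0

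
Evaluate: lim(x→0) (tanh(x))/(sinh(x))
This is a 0/0 indeterminate form.

Apply L'Hôpital's rule: differentiate numerator and denominator separately.
  f(x) = tanh(x)   ⇒   f'(x) = 1 - tanh(x)^2
  g(x) = sinh(x)   ⇒   g'(x) = cosh(x)
  lim(x→0) f'(x)/g'(x) = lim(x→0) (1 - tanh(x)^2)/(cosh(x))
  = 1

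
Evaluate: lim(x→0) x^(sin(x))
This is an exponential indeterminate form.

For exponential indeterminate forms, take the natural log:
  Let L = lim(x→0) x^(sin(x))
  Then ln(L) = lim(x→0) [exponent × ln(base)]
  Evaluate using L'Hôpital or standard limits, then exponentiate.
  L = 1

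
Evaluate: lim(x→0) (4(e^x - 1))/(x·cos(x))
This is a 0/0 indeterminate form.

Apply L'Hôpital's rule: differentiate numerator and denominator separately.
  f(x) = 4·e^(x) - 4   ⇒   f'(x) = 4·e^(x)
  g(x) = x·cos(x)   ⇒   g'(x) = -x·sin(x) + cos(x)
  lim(x→0) f'(x)/g'(x) = lim(x→0) (4·e^(x))/(-x·sin(x) + cos(x))
  = 4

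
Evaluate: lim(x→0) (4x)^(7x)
This is an exponential indeterminate form.

For exponential indeterminate forms, take the natural log:
  Let L = lim(x→0) (4x)^(7x)
  Then ln(L) = lim(x→0) [exponent × ln(base)]
  Evaluate using L'Hôpital or standard limits, then exponentiate.
  L = 1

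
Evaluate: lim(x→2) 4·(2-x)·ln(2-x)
This is a 0·∞ indeterminate form.

Rewrite 0·∞ as a quotient (0/0 or ∞/∞ form), then apply L'Hôpital's rule:
  lim(x→2) 4·(2-x)·ln(2-x) = 0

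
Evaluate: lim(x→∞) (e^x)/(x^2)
This is an ∞/∞ indeterminate form.

Apply L'Hôpital's rule: differentiate numerator and denominator separately.
  f(x) = e^(x)   ⇒   f'(x) = e^(x)
  g(x) = x^2   ⇒   g'(x) = 2·x
  lim(x→∞) f'(x)/g'(x) = lim(x→∞) (e^(x))/(2·x)
  = ∞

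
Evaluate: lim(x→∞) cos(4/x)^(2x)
This is an exponential indeterminate form.

For exponential indeterminate forms, take the natural log:
  Let L = lim(x→∞) cos(4/x)^(2x)
  Then ln(L) = lim(x→∞) [exponent × ln(base)]
  Evaluate using L'Hôpital or standard limits, then exponentiate.
  L = 1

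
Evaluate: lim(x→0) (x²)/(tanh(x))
This is a 0/0 indeterminate form.

Apply L'Hôpital's rule: differentiate numerator and denominator separately.
  f(x) = x^2   ⇒   f'(x) = 2·x
  g(x) = tanh(x)   ⇒   g'(x) = 1 - tanh(x)^2
  lim(x→0) f'(x)/g'(x) = lim(x→0) (2·x)/(1 - tanh(x)^2)
  = 0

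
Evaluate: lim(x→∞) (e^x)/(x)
This is an ∞/∞ indeterminate form.

Apply L'Hôpital's rule: differentiate numerator and denominator separately.
  f(x) = e^(x)   ⇒   f'(x) = e^(x)
  g(x) = x   ⇒   g'(x) = 1
  lim(x→∞) f'(x)/g'(x) = lim(x→∞) (e^(x))/(1)
  = ∞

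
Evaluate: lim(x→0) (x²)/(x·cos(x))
This is a 0/0 indeterminate form.

Apply L'Hôpital's rule: differentiate numerator and denominator separately.
  f(x) = x^2   ⇒   f'(x) = 2·x
  g(x) = x·cos(x)   ⇒   g'(x) = -x·sin(x) + cos(x)
  lim(x→0) f'(x)/g'(x) = lim(x→0) (2·x)/(-x·sin(x) + cos(x))
  = 0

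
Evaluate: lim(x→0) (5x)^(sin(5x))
This is an exponential indeterminate form.

For exponential indeterminate forms, take the natural log:
  Let L = lim(x→0) (5x)^(sin(5x))
  Then ln(L) = lim(x→0) [exponent × ln(base)]
  Evaluate using L'Hôpital or standard limits, then exponentiate.
  L = 1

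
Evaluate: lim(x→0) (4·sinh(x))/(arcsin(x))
This is a 0/0 indeterminate form.

Apply L'Hôpital's rule: differentiate numerator and denominator separately.
  f(x) = 4·sinh(x)   ⇒   f'(x) = 4·cosh(x)
  g(x) = asin(x)   ⇒   g'(x) = 1/sqrt(1 - x^2)
  lim(x→0) f'(x)/g'(x) = lim(x→0) (4·cosh(x))/(1/sqrt(1 - x^2))
  = 4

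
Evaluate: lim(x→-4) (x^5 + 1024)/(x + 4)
This is a standard limit.

Factor or rationalize the expression:
  lim(x→-4) (x^5 + 1024)/(x + 4) = 1280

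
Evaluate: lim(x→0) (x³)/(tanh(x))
This is a 0/0 indeterminate form.

Apply L'Hôpital's rule: differentiate numerator and denominator separately.
  f(x) = x^3   ⇒   f'(x) = 3·x^2
  g(x) = tanh(x)   ⇒   g'(x) = 1 - tanh(x)^2
  lim(x→0) f'(x)/g'(x) = lim(x→0) (3·x^2)/(1 - tanh(x)^2)
  = 0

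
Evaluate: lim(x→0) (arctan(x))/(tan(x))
This is a 0/0 indeterminate form.

Apply L'Hôpital's rule: differentiate numerator and denominator separately.
  f(x) = atan(x)   ⇒   f'(x) = 1/(x^2 + 1)
  g(x) = tan(x)   ⇒   g'(x) = tan(x)^2 + 1
  lim(x→0) f'(x)/g'(x) = lim(x→0) (1/(x^2 + 1))/(tan(x)^2 + 1)
  = 1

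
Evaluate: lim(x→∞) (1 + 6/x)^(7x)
This is an exponential indeterminate form.

For exponential indeterminate forms, take the natural log:
  Let L = lim(x→∞) (1 + 6/x)^(7x)
  Then ln(L) = lim(x→∞) [exponent × ln(base)]
  Evaluate using L'Hôpital or standard limits, then exponentiate.
  L = e^(42)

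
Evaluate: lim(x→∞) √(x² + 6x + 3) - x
This is an ∞-∞ indeterminate form.

Combine fractions or rationalize to convert ∞-∞ to 0/0 form:
  lim(x→∞) √(x² + 6x + 3) - x = 3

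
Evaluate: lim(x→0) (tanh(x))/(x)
This is a 0/0 indeterminate form.

Apply L'Hôpital's rule: differentiate numerator and denominator separately.
  f(x) = tanh(x)   ⇒   f'(x) = 1 - tanh(x)^2
  g(x) = x   ⇒   g'(x) = 1
  lim(x→0) f'(x)/g'(x) = lim(x→0) (1 - tanh(x)^2)/(1)
  = 1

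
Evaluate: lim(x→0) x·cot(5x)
This is a 0·∞ indeterminate form.

Rewrite 0·∞ as a quotient (0/0 or ∞/∞ form), then apply L'Hôpital's rule:
  lim(x→0) x·cot(5x) = 1/5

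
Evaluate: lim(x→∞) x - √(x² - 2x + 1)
This is an ∞-∞ indeterminate form.

Combine fractions or rationalize to convert ∞-∞ to 0/0 form:
  lim(x→∞) x - √(x² - 2x + 1) = 1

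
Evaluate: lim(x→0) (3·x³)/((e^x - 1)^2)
This is a 0/0 indeterminate form.

Apply L'Hôpital's rule: differentiate numerator and denominator separately.
  f(x) = 3·x^3   ⇒   f'(x) = 9·x^2
  g(x) = (e^(x) - 1)^2   ⇒   g'(x) = 2·(e^(x) - 1)·e^(x)
  lim(x→0) f'(x)/g'(x) = lim(x→0) (9·x^2)/(2·(e^(x) - 1)·e^(x))
  = 0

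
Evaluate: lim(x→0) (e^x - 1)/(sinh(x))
This is a 0/0 indeterminate form.

Apply L'Hôpital's rule: differentiate numerator and denominator separately.
  f(x) = e^(x) - 1   ⇒   f'(x) = e^(x)
  g(x) = sinh(x)   ⇒   g'(x) = cosh(x)
  lim(x→0) f'(x)/g'(x) = lim(x→0) (e^(x))/(cosh(x))
  = 1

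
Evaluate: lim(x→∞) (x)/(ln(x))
This is an ∞/∞ indeterminate form.

Apply L'Hôpital's rule: differentiate numerator and denominator separately.
  f(x) = x   ⇒   f'(x) = 1
  g(x) = ln(x)   ⇒   g'(x) = 1/x
  lim(x→∞) f'(x)/g'(x) = lim(x→∞) (1)/(1/x)
  = ∞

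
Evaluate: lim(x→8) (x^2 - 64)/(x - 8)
This is a standard limit.

Factor or rationalize the expression:
  lim(x→8) (x^2 - 64)/(x - 8) = 16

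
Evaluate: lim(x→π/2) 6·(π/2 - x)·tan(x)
This is a 0·∞ indeterminate form.

Rewrite 0·∞ as a quotient (0/0 or ∞/∞ form), then apply L'Hôpital's rule:
  lim(x→π/2) 6·(π/2 - x)·tan(x) = 6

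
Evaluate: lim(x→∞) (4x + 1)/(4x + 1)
This is an ∞/∞ indeterminate form.

Apply L'Hôpital's rule: differentiate numerator and denominator separately.
  f(x) = 4·x + 1   ⇒   f'(x) = 4
  g(x) = 4·x + 1   ⇒   g'(x) = 4
  lim(x→∞) f'(x)/g'(x) = lim(x→∞) (4)/(4)
  = 1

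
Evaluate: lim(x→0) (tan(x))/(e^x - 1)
This is a 0/0 indeterminate form.

Apply L'Hôpital's rule: differentiate numerator and denominator separately.
  f(x) = tan(x)   ⇒   f'(x) = tan(x)^2 + 1
  g(x) = e^(x) - 1   ⇒   g'(x) = e^(x)
  lim(x→0) f'(x)/g'(x) = lim(x→0) (tan(x)^2 + 1)/(e^(x))
  = 1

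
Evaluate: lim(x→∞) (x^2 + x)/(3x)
This is an ∞/∞ indeterminate form.

Apply L'Hôpital's rule: differentiate numerator and denominator separately.
  f(x) = x^2 + x   ⇒   f'(x) = 2·x + 1
  g(x) = 3·x   ⇒   g'(x) = 3
  lim(x→∞) f'(x)/g'(x) = lim(x→∞) (2·x + 1)/(3)
  = ∞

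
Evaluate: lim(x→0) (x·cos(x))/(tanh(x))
This is a 0/0 indeterminate form.

Apply L'Hôpital's rule: differentiate numerator and denominator separately.
  f(x) = x·cos(x)   ⇒   f'(x) = -x·sin(x) + cos(x)
  g(x) = tanh(x)   ⇒   g'(x) = 1 - tanh(x)^2
  lim(x→0) f'(x)/g'(x) = lim(x→0) (-x·sin(x) + cos(x))/(1 - tanh(x)^2)
  = 1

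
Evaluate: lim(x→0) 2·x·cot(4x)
This is a 0·∞ indeterminate form.

Rewrite 0·∞ as a quotient (0/0 or ∞/∞ form), then apply L'Hôpital's rule:
  lim(x→0) 2·x·cot(4x) = 1/2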